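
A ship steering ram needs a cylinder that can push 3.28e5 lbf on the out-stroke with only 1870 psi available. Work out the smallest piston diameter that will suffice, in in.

Extension force acts on the full piston face: F = P × (π/4)D².
D = √(4F / (πP)) = √(4 × 3.28e5 lbf / (π × 1870 psi))

D ≈ 14.9 in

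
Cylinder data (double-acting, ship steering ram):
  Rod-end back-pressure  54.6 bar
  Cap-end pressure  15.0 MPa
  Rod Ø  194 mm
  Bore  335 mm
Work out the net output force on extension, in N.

F ≈ 1.00e6 N

Cap-side area A_cap = π/4 × (335 mm)² = 88140 mm^2
Rod-side annular area A_ann = π/4 × (335² − 194²) = 58580 mm^2
Net thrust = P_cap·A_cap − P_rod·A_ann = 1.322e6 N − 3.199e5 N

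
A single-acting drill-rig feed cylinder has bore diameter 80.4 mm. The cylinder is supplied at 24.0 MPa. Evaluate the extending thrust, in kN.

Cap-side area A_cap = π/4 × (80.4 mm)² = 5077 mm^2
F = P × A_cap = 24.0 MPa × A_cap

F ≈ 122 kN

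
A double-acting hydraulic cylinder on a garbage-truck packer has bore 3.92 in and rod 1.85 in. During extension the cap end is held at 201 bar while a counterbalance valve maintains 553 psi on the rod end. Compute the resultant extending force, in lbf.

F ≈ 30000 lbf

Cap-side area A_cap = π/4 × (3.92 in)² = 12.07 in^2
Rod-side annular area A_ann = π/4 × (3.92² − 1.85²) = 9.381 in^2
Net thrust = P_cap·A_cap − P_rod·A_ann = 35180 lbf − 5188 lbf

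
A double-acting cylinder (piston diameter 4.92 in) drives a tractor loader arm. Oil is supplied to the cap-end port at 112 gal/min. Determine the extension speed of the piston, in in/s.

Cap-side area A_cap = π/4 × (4.92 in)² = 19.01 in^2
v = Q / A

v ≈ 22.7 in/s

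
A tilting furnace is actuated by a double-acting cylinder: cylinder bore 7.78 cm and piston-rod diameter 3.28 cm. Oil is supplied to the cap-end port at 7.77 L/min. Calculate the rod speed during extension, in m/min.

v ≈ 1.63 m/min

Cap-side area A_cap = π/4 × (7.78 cm)² = 47.54 cm^2
v = Q / A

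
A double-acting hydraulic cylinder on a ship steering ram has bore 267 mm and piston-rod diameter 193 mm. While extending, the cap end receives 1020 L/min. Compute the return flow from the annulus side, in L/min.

Q_out ≈ 487 L/min

Cap-side area A_cap = π/4 × (267 mm)² = 55990 mm^2
Rod-side annular area A_ann = π/4 × (267² − 193²) = 26730 mm^2
Piston speed v = Q_in/A_cap; rod-end outflow Q_out = v × A_ann = Q_in × A_ann/A_cap.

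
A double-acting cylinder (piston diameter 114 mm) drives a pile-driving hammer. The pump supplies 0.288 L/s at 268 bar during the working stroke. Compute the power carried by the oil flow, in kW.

W ≈ 7.72 kW

Hydraulic power = P × Q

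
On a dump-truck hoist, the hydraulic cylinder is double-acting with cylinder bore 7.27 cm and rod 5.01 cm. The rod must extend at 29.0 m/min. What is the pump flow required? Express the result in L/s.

Cap-side area A_cap = π/4 × (7.27 cm)² = 41.51 cm^2
Q = A × v

Q ≈ 2.01 L/s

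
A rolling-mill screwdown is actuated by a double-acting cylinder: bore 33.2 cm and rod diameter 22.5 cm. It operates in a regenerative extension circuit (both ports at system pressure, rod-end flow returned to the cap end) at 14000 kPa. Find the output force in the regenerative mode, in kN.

With equal pressure on both faces, forces on the annular region cancel; the net push is pressure × rod cross-section.
Rod cross-section A_rod = π/4 × (22.5 cm)² = 397.6 cm^2
F = P × A_rod

F ≈ 557 kN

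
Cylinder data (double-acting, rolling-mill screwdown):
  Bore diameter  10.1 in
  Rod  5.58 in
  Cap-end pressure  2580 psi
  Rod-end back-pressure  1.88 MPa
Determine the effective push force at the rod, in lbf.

Cap-side area A_cap = π/4 × (10.1 in)² = 80.12 in^2
Rod-side annular area A_ann = π/4 × (10.1² − 5.58²) = 55.66 in^2
Net thrust = P_cap·A_cap − P_rod·A_ann = 2.067e5 lbf − 15180 lbf

F ≈ 1.92e5 lbf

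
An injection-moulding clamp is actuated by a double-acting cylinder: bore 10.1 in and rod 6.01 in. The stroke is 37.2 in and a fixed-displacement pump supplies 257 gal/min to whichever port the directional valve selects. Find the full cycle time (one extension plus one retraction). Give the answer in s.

t ≈ 4.96 s

Cap-side area A_cap = π/4 × (10.1 in)² = 80.12 in^2
Rod-side annular area A_ann = π/4 × (10.1² − 6.01²) = 51.75 in^2
t_ext = A_cap·L/Q = 3.012 s
t_ret = A_ann·L/Q = 1.946 s
t_cycle = t_ext + t_ret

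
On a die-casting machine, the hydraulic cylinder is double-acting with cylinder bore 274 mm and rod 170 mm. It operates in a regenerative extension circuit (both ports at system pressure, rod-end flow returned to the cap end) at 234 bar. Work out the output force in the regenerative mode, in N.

With equal pressure on both faces, forces on the annular region cancel; the net push is pressure × rod cross-section.
Rod cross-section A_rod = π/4 × (170 mm)² = 22700 mm^2
F = P × A_rod

F ≈ 5.31e5 N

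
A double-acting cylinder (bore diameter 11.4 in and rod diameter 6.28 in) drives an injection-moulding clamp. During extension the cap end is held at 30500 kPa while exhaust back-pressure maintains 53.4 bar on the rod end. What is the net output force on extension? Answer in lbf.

F ≈ 3.96e5 lbf

Cap-side area A_cap = π/4 × (11.4 in)² = 102.1 in^2
Rod-side annular area A_ann = π/4 × (11.4² − 6.28²) = 71.10 in^2
Net thrust = P_cap·A_cap − P_rod·A_ann = 4.515e5 lbf − 55060 lbf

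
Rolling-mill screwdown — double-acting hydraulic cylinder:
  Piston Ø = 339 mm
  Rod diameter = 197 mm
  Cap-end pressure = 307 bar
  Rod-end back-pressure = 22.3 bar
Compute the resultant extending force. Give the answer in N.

F ≈ 2.64e6 N

Cap-side area A_cap = π/4 × (339 mm)² = 90260 mm^2
Rod-side annular area A_ann = π/4 × (339² − 197²) = 59780 mm^2
Net thrust = P_cap·A_cap − P_rod·A_ann = 2.771e6 N − 1.333e5 N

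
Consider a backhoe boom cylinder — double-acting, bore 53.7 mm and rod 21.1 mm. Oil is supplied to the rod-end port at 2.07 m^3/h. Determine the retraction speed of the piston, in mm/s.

v ≈ 300 mm/s

Rod-side annular area A_ann = π/4 × (53.7² − 21.1²) = 1915 mm^2
Flow into the rod-end port fills the annular volume.
v = Q / A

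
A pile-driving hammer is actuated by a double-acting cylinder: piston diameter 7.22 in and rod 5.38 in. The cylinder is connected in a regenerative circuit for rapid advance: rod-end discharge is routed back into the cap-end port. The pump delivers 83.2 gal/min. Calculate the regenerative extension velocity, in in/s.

In regeneration the rod-end outflow joins the pump flow into the cap end, so the net volume the pump must supply per unit advance equals the rod cross-section area.
Rod cross-section A_rod = π/4 × (5.38 in)² = 22.73 in^2
v = Q_pump / A_rod

v ≈ 14.1 in/s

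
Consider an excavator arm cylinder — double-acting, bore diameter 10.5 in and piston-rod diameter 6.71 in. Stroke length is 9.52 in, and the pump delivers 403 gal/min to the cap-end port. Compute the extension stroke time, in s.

t ≈ 0.531 s

Cap-side area A_cap = π/4 × (10.5 in)² = 86.59 in^2
Swept volume V = A × L; t = V / Q = A·L / Q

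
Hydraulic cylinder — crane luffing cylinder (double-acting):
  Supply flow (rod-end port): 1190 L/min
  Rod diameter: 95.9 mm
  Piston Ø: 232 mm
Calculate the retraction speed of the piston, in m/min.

v ≈ 34.0 m/min

Rod-side annular area A_ann = π/4 × (232² − 95.9²) = 35050 mm^2
Flow into the rod-end port fills the annular volume.
v = Q / A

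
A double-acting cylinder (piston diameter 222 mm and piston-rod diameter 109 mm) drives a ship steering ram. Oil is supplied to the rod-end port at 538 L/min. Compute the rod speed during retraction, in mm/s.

Rod-side annular area A_ann = π/4 × (222² − 109²) = 29380 mm^2
Flow into the rod-end port fills the annular volume.
v = Q / A

v ≈ 305 mm/s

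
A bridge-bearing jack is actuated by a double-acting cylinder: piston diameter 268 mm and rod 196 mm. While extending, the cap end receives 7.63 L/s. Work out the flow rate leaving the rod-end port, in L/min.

Q_out ≈ 213 L/min

Cap-side area A_cap = π/4 × (268 mm)² = 56410 mm^2
Rod-side annular area A_ann = π/4 × (268² − 196²) = 26240 mm^2
Piston speed v = Q_in/A_cap; rod-end outflow Q_out = v × A_ann = Q_in × A_ann/A_cap.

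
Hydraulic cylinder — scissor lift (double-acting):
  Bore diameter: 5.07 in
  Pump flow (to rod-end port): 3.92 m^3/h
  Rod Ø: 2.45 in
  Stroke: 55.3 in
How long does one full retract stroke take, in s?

Rod-side annular area A_ann = π/4 × (5.07² − 2.45²) = 15.47 in^2
Swept volume V = A × L; t = V / Q = A·L / Q

t ≈ 12.9 s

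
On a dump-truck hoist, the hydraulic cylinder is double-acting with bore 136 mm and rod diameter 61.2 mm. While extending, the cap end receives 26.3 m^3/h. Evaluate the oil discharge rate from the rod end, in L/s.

Cap-side area A_cap = π/4 × (136 mm)² = 14530 mm^2
Rod-side annular area A_ann = π/4 × (136² − 61.2²) = 11590 mm^2
Piston speed v = Q_in/A_cap; rod-end outflow Q_out = v × A_ann = Q_in × A_ann/A_cap.

Q_out ≈ 5.83 L/s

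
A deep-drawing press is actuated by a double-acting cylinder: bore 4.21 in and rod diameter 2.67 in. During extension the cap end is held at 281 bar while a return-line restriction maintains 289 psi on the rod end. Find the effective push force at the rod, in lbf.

Cap-side area A_cap = π/4 × (4.21 in)² = 13.92 in^2
Rod-side annular area A_ann = π/4 × (4.21² − 2.67²) = 8.321 in^2
Net thrust = P_cap·A_cap − P_rod·A_ann = 56730 lbf − 2405 lbf

F ≈ 54300 lbf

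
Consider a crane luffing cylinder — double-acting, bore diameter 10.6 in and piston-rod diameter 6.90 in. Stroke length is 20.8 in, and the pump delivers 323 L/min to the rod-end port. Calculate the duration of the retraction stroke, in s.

t ≈ 3.22 s

Rod-side annular area A_ann = π/4 × (10.6² − 6.90²) = 50.85 in^2
Swept volume V = A × L; t = V / Q = A·L / Q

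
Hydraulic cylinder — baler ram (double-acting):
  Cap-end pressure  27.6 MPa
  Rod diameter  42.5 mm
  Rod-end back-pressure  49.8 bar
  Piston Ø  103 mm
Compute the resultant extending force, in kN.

Cap-side area A_cap = π/4 × (103 mm)² = 8332 mm^2
Rod-side annular area A_ann = π/4 × (103² − 42.5²) = 6914 mm^2
Net thrust = P_cap·A_cap − P_rod·A_ann = 230.0 kN − 34.43 kN

F ≈ 196 kN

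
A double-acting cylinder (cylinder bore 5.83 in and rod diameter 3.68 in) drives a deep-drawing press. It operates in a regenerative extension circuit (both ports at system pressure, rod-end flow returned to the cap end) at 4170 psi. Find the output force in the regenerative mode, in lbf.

With equal pressure on both faces, forces on the annular region cancel; the net push is pressure × rod cross-section.
Rod cross-section A_rod = π/4 × (3.68 in)² = 10.64 in^2
F = P × A_rod

F ≈ 44400 lbf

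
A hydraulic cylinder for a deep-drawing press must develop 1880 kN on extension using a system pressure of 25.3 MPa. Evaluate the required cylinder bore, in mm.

Extension force acts on the full piston face: F = P × (π/4)D².
D = √(4F / (πP)) = √(4 × 1880 kN / (π × 25.3 MPa))

D ≈ 308 mm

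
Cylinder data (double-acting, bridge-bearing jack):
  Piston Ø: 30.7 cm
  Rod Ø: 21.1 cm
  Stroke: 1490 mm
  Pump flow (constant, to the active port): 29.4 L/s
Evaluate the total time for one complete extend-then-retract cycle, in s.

t ≈ 5.73 s

Cap-side area A_cap = π/4 × (30.7 cm)² = 740.2 cm^2
Rod-side annular area A_ann = π/4 × (30.7² − 21.1²) = 390.6 cm^2
t_ext = A_cap·L/Q = 3.752 s
t_ret = A_ann·L/Q = 1.979 s
t_cycle = t_ext + t_ret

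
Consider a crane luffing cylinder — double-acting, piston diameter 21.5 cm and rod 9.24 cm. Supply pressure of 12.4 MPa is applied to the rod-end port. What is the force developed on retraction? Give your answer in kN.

F ≈ 367 kN

Rod-side annular area A_ann = π/4 × (21.5² − 9.24²) = 296.0 cm^2
On retraction the pressure acts on the annular area (bore minus rod).
F = P × A_ann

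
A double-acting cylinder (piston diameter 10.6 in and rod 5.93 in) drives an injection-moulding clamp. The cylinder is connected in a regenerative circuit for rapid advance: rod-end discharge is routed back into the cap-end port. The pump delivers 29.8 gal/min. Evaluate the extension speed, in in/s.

In regeneration the rod-end outflow joins the pump flow into the cap end, so the net volume the pump must supply per unit advance equals the rod cross-section area.
Rod cross-section A_rod = π/4 × (5.93 in)² = 27.62 in^2
v = Q_pump / A_rod

v ≈ 4.15 in/s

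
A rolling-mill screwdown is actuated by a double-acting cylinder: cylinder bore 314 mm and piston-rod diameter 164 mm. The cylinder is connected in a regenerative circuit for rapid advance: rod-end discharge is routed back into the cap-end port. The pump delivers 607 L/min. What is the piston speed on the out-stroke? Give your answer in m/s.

In regeneration the rod-end outflow joins the pump flow into the cap end, so the net volume the pump must supply per unit advance equals the rod cross-section area.
Rod cross-section A_rod = π/4 × (164 mm)² = 21120 mm^2
v = Q_pump / A_rod

v ≈ 0.479 m/s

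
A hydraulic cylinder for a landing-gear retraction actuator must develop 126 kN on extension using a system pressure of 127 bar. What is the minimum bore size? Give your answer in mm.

D ≈ 112 mm

Extension force acts on the full piston face: F = P × (π/4)D².
D = √(4F / (πP)) = √(4 × 126 kN / (π × 127 bar))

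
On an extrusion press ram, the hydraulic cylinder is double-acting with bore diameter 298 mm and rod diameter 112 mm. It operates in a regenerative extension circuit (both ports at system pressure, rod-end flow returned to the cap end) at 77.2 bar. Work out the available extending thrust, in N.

With equal pressure on both faces, forces on the annular region cancel; the net push is pressure × rod cross-section.
Rod cross-section A_rod = π/4 × (112 mm)² = 9852 mm^2
F = P × A_rod

F ≈ 76100 N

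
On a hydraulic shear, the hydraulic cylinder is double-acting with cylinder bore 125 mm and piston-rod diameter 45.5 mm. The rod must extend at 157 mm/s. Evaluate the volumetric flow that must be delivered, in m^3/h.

Q ≈ 6.94 m^3/h

Cap-side area A_cap = π/4 × (125 mm)² = 12270 mm^2
Q = A × v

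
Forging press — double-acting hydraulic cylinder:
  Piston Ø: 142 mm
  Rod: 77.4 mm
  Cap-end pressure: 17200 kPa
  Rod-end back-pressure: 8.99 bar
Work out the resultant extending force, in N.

Cap-side area A_cap = π/4 × (142 mm)² = 15840 mm^2
Rod-side annular area A_ann = π/4 × (142² − 77.4²) = 11130 mm^2
Net thrust = P_cap·A_cap − P_rod·A_ann = 2.724e5 N − 10010 N

F ≈ 2.62e5 N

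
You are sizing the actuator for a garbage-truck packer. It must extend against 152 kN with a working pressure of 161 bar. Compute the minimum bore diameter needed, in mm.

Extension force acts on the full piston face: F = P × (π/4)D².
D = √(4F / (πP)) = √(4 × 152 kN / (π × 161 bar))

D ≈ 110 mm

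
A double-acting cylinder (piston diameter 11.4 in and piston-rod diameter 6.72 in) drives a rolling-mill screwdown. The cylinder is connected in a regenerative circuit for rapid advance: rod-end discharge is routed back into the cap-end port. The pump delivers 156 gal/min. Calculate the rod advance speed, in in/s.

In regeneration the rod-end outflow joins the pump flow into the cap end, so the net volume the pump must supply per unit advance equals the rod cross-section area.
Rod cross-section A_rod = π/4 × (6.72 in)² = 35.47 in^2
v = Q_pump / A_rod

v ≈ 16.9 in/s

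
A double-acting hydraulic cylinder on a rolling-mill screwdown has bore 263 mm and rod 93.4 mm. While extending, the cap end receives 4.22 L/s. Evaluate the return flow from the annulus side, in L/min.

Q_out ≈ 221 L/min

Cap-side area A_cap = π/4 × (263 mm)² = 54330 mm^2
Rod-side annular area A_ann = π/4 × (263² − 93.4²) = 47470 mm^2
Piston speed v = Q_in/A_cap; rod-end outflow Q_out = v × A_ann = Q_in × A_ann/A_cap.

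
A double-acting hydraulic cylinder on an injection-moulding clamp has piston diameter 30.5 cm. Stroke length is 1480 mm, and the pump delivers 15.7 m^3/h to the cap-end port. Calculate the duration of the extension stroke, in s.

t ≈ 24.8 s

Cap-side area A_cap = π/4 × (30.5 cm)² = 730.6 cm^2
Swept volume V = A × L; t = V / Q = A·L / Q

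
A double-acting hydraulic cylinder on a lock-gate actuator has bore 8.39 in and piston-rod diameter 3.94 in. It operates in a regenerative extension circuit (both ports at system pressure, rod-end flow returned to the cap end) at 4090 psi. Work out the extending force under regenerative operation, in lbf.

F ≈ 49900 lbf

With equal pressure on both faces, forces on the annular region cancel; the net push is pressure × rod cross-section.
Rod cross-section A_rod = π/4 × (3.94 in)² = 12.19 in^2
F = P × A_rod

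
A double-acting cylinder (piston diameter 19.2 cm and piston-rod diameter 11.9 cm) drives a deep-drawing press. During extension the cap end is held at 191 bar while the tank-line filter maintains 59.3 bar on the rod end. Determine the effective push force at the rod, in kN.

Cap-side area A_cap = π/4 × (19.2 cm)² = 289.5 cm^2
Rod-side annular area A_ann = π/4 × (19.2² − 11.9²) = 178.3 cm^2
Net thrust = P_cap·A_cap − P_rod·A_ann = 553.0 kN − 105.7 kN

F ≈ 447 kN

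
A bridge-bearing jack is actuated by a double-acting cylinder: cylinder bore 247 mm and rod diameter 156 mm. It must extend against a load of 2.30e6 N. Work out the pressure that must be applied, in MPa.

Cap-side area A_cap = π/4 × (247 mm)² = 47920 mm^2
P = F / A = 2.30e6 N / A

P ≈ 48.0 MPa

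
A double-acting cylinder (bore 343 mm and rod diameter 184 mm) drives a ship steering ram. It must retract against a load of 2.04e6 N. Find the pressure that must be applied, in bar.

P ≈ 310 bar

Rod-side annular area A_ann = π/4 × (343² − 184²) = 65810 mm^2
Retraction: pressure acts on the annular area.
P = F / A = 2.04e6 N / A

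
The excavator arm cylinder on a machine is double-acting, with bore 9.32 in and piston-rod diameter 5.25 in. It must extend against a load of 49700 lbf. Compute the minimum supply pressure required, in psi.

P ≈ 729 psi

Cap-side area A_cap = π/4 × (9.32 in)² = 68.22 in^2
P = F / A = 49700 lbf / A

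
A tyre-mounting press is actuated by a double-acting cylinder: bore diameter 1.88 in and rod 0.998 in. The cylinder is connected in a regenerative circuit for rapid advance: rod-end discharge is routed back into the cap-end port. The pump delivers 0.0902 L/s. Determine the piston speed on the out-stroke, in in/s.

In regeneration the rod-end outflow joins the pump flow into the cap end, so the net volume the pump must supply per unit advance equals the rod cross-section area.
Rod cross-section A_rod = π/4 × (0.998 in)² = 0.7823 in^2
v = Q_pump / A_rod

v ≈ 7.04 in/s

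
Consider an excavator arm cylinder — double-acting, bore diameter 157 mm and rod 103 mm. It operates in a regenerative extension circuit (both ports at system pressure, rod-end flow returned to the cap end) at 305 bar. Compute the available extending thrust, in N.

F ≈ 2.54e5 N

With equal pressure on both faces, forces on the annular region cancel; the net push is pressure × rod cross-section.
Rod cross-section A_rod = π/4 × (103 mm)² = 8332 mm^2
F = P × A_rod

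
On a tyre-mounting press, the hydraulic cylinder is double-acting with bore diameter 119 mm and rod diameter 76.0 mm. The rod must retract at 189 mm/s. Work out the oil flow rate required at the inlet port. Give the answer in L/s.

Rod-side annular area A_ann = π/4 × (119² − 76.0²) = 6586 mm^2
Q = A × v

Q ≈ 1.24 L/s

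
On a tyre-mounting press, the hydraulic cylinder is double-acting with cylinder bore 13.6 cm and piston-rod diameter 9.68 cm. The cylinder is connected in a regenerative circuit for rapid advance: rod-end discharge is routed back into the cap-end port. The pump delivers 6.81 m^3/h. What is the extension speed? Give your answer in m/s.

v ≈ 0.257 m/s

In regeneration the rod-end outflow joins the pump flow into the cap end, so the net volume the pump must supply per unit advance equals the rod cross-section area.
Rod cross-section A_rod = π/4 × (9.68 cm)² = 73.59 cm^2
v = Q_pump / A_rod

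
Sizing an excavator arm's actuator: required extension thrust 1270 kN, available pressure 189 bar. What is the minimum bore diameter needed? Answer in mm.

D ≈ 293 mm

Extension force acts on the full piston face: F = P × (π/4)D².
D = √(4F / (πP)) = √(4 × 1270 kN / (π × 189 bar))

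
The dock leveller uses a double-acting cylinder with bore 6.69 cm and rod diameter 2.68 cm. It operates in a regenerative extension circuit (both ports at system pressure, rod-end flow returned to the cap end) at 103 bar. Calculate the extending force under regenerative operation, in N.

With equal pressure on both faces, forces on the annular region cancel; the net push is pressure × rod cross-section.
Rod cross-section A_rod = π/4 × (2.68 cm)² = 5.641 cm^2
F = P × A_rod

F ≈ 5810 N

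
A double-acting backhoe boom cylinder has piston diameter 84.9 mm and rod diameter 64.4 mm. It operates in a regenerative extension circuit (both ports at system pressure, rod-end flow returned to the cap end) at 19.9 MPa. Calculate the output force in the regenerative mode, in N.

With equal pressure on both faces, forces on the annular region cancel; the net push is pressure × rod cross-section.
Rod cross-section A_rod = π/4 × (64.4 mm)² = 3257 mm^2
F = P × A_rod

F ≈ 64800 N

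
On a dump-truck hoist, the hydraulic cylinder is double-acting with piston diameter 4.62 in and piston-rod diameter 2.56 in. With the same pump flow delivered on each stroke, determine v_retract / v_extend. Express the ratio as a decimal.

Cap-side area A_cap = π/4 × (4.62 in)² = 16.76 in^2
Rod-side annular area A_ann = π/4 × (4.62² − 2.56²) = 11.62 in^2
For equal Q, v ∝ 1/A, so v_ret/v_ext = A_cap/A_ann.

v_ret/v_ext ≈ 1.44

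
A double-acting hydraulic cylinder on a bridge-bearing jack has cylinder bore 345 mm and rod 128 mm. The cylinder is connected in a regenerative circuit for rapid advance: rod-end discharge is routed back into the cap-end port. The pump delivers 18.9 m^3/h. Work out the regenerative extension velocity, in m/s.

In regeneration the rod-end outflow joins the pump flow into the cap end, so the net volume the pump must supply per unit advance equals the rod cross-section area.
Rod cross-section A_rod = π/4 × (128 mm)² = 12870 mm^2
v = Q_pump / A_rod

v ≈ 0.408 m/s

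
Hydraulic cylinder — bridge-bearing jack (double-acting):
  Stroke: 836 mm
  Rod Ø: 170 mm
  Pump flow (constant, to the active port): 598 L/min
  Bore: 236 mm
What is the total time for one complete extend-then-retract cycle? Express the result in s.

t ≈ 5.43 s

Cap-side area A_cap = π/4 × (236 mm)² = 43740 mm^2
Rod-side annular area A_ann = π/4 × (236² − 170²) = 21050 mm^2
t_ext = A_cap·L/Q = 3.669 s
t_ret = A_ann·L/Q = 1.765 s
t_cycle = t_ext + t_ret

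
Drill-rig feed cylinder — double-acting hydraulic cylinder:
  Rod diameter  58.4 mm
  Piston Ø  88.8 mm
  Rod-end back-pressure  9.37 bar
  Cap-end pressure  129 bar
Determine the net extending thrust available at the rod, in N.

Cap-side area A_cap = π/4 × (88.8 mm)² = 6193 mm^2
Rod-side annular area A_ann = π/4 × (88.8² − 58.4²) = 3515 mm^2
Net thrust = P_cap·A_cap − P_rod·A_ann = 79890 N − 3293 N

F ≈ 76600 N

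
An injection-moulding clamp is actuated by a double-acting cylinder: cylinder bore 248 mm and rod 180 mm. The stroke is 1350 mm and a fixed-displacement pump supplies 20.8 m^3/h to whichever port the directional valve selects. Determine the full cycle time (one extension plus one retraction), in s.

Cap-side area A_cap = π/4 × (248 mm)² = 48310 mm^2
Rod-side annular area A_ann = π/4 × (248² − 180²) = 22860 mm^2
t_ext = A_cap·L/Q = 11.29 s
t_ret = A_ann·L/Q = 5.341 s
t_cycle = t_ext + t_ret

t ≈ 16.6 s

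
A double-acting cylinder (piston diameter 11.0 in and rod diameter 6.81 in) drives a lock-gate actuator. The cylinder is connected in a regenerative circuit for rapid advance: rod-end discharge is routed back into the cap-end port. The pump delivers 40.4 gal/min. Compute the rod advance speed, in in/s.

v ≈ 4.27 in/s

In regeneration the rod-end outflow joins the pump flow into the cap end, so the net volume the pump must supply per unit advance equals the rod cross-section area.
Rod cross-section A_rod = π/4 × (6.81 in)² = 36.42 in^2
v = Q_pump / A_rod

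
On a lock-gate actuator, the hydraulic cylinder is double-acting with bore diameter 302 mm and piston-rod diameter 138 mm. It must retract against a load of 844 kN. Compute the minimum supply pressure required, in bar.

P ≈ 149 bar

Rod-side annular area A_ann = π/4 × (302² − 138²) = 56670 mm^2
Retraction: pressure acts on the annular area.
P = F / A = 844 kN / A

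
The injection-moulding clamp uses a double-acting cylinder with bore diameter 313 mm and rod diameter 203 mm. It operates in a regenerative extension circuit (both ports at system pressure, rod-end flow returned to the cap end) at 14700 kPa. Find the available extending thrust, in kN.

F ≈ 476 kN

With equal pressure on both faces, forces on the annular region cancel; the net push is pressure × rod cross-section.
Rod cross-section A_rod = π/4 × (203 mm)² = 32370 mm^2
F = P × A_rod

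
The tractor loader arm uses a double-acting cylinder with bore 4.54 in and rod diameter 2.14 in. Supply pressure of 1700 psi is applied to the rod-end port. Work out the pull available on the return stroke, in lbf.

F ≈ 21400 lbf

Rod-side annular area A_ann = π/4 × (4.54² − 2.14²) = 12.59 in^2
On retraction the pressure acts on the annular area (bore minus rod).
F = P × A_ann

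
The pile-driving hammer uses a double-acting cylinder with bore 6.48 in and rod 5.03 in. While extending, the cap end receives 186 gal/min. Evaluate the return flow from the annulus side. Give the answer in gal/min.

Cap-side area A_cap = π/4 × (6.48 in)² = 32.98 in^2
Rod-side annular area A_ann = π/4 × (6.48² − 5.03²) = 13.11 in^2
Piston speed v = Q_in/A_cap; rod-end outflow Q_out = v × A_ann = Q_in × A_ann/A_cap.

Q_out ≈ 73.9 gal/min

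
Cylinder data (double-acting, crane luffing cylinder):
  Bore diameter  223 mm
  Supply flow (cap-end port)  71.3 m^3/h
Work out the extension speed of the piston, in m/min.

Cap-side area A_cap = π/4 × (223 mm)² = 39060 mm^2
v = Q / A

v ≈ 30.4 m/min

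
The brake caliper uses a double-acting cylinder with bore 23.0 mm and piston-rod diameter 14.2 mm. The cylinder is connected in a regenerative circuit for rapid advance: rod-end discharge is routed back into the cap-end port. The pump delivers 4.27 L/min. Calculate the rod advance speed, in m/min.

v ≈ 27.0 m/min

In regeneration the rod-end outflow joins the pump flow into the cap end, so the net volume the pump must supply per unit advance equals the rod cross-section area.
Rod cross-section A_rod = π/4 × (14.2 mm)² = 158.4 mm^2
v = Q_pump / A_rod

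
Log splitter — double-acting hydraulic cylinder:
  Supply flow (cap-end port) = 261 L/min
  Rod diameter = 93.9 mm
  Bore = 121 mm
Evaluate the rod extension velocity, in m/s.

v ≈ 0.378 m/s

Cap-side area A_cap = π/4 × (121 mm)² = 11500 mm^2
v = Q / A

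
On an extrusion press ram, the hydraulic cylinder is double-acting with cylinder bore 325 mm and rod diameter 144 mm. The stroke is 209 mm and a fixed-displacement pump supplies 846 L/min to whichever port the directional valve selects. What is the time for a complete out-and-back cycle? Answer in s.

Cap-side area A_cap = π/4 × (325 mm)² = 82960 mm^2
Rod-side annular area A_ann = π/4 × (325² − 144²) = 66670 mm^2
t_ext = A_cap·L/Q = 1.230 s
t_ret = A_ann·L/Q = 0.9883 s
t_cycle = t_ext + t_ret

t ≈ 2.22 s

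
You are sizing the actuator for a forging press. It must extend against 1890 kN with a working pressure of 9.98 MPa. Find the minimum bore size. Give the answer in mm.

Extension force acts on the full piston face: F = P × (π/4)D².
D = √(4F / (πP)) = √(4 × 1890 kN / (π × 9.98 MPa))

D ≈ 491 mm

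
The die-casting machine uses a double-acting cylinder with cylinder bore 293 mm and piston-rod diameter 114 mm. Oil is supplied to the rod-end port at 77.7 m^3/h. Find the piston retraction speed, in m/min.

Rod-side annular area A_ann = π/4 × (293² − 114²) = 57220 mm^2
Flow into the rod-end port fills the annular volume.
v = Q / A

v ≈ 22.6 m/min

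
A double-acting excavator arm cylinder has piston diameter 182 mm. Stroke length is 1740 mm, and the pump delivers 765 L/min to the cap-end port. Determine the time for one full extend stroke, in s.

t ≈ 3.55 s

Cap-side area A_cap = π/4 × (182 mm)² = 26020 mm^2
Swept volume V = A × L; t = V / Q = A·L / Q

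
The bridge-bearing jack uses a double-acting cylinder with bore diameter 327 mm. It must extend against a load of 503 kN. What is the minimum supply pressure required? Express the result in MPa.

P ≈ 5.99 MPa

Cap-side area A_cap = π/4 × (327 mm)² = 83980 mm^2
P = F / A = 503 kN / A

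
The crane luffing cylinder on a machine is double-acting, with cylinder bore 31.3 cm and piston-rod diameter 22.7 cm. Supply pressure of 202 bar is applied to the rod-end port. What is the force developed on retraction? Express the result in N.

Rod-side annular area A_ann = π/4 × (31.3² − 22.7²) = 364.7 cm^2
On retraction the pressure acts on the annular area (bore minus rod).
F = P × A_ann

F ≈ 7.37e5 N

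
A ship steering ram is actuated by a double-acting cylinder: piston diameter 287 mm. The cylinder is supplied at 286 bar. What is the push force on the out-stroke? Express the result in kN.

Cap-side area A_cap = π/4 × (287 mm)² = 64690 mm^2
F = P × A_cap = 286 bar × A_cap

F ≈ 1850 kN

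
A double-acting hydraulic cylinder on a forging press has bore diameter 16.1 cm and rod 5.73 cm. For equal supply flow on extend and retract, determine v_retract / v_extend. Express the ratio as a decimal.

Cap-side area A_cap = π/4 × (16.1 cm)² = 203.6 cm^2
Rod-side annular area A_ann = π/4 × (16.1² − 5.73²) = 177.8 cm^2
For equal Q, v ∝ 1/A, so v_ret/v_ext = A_cap/A_ann.

v_ret/v_ext ≈ 1.15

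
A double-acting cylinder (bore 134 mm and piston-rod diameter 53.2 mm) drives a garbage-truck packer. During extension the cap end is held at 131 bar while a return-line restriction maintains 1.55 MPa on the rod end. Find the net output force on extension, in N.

Cap-side area A_cap = π/4 × (134 mm)² = 14100 mm^2
Rod-side annular area A_ann = π/4 × (134² − 53.2²) = 11880 mm^2
Net thrust = P_cap·A_cap − P_rod·A_ann = 1.847e5 N − 18410 N

F ≈ 1.66e5 N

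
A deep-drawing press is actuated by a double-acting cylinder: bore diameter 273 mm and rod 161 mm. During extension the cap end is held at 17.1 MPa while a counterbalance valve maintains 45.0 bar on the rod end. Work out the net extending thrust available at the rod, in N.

Cap-side area A_cap = π/4 × (273 mm)² = 58530 mm^2
Rod-side annular area A_ann = π/4 × (273² − 161²) = 38180 mm^2
Net thrust = P_cap·A_cap − P_rod·A_ann = 1.001e6 N − 1.718e5 N

F ≈ 8.29e5 N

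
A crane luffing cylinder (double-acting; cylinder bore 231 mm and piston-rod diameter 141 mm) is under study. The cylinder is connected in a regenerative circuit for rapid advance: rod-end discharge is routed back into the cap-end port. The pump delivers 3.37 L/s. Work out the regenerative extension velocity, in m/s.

In regeneration the rod-end outflow joins the pump flow into the cap end, so the net volume the pump must supply per unit advance equals the rod cross-section area.
Rod cross-section A_rod = π/4 × (141 mm)² = 15610 mm^2
v = Q_pump / A_rod

v ≈ 0.216 m/s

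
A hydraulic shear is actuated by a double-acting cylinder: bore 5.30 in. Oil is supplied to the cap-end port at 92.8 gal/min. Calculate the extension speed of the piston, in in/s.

v ≈ 16.2 in/s

Cap-side area A_cap = π/4 × (5.30 in)² = 22.06 in^2
v = Q / A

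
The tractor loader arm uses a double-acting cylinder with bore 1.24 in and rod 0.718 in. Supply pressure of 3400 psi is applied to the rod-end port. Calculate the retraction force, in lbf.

F ≈ 2730 lbf

Rod-side annular area A_ann = π/4 × (1.24² − 0.718²) = 0.8027 in^2
On retraction the pressure acts on the annular area (bore minus rod).
F = P × A_ann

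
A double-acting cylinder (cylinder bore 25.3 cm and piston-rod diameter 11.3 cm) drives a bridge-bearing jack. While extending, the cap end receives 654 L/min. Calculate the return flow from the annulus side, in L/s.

Q_out ≈ 8.73 L/s

Cap-side area A_cap = π/4 × (25.3 cm)² = 502.7 cm^2
Rod-side annular area A_ann = π/4 × (25.3² − 11.3²) = 402.4 cm^2
Piston speed v = Q_in/A_cap; rod-end outflow Q_out = v × A_ann = Q_in × A_ann/A_cap.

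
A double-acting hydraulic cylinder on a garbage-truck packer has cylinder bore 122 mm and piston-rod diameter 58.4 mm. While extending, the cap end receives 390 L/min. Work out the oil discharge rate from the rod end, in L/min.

Q_out ≈ 301 L/min

Cap-side area A_cap = π/4 × (122 mm)² = 11690 mm^2
Rod-side annular area A_ann = π/4 × (122² − 58.4²) = 9011 mm^2
Piston speed v = Q_in/A_cap; rod-end outflow Q_out = v × A_ann = Q_in × A_ann/A_cap.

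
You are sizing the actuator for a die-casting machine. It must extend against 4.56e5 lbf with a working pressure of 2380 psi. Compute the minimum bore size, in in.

D ≈ 15.6 in

Extension force acts on the full piston face: F = P × (π/4)D².
D = √(4F / (πP)) = √(4 × 4.56e5 lbf / (π × 2380 psi))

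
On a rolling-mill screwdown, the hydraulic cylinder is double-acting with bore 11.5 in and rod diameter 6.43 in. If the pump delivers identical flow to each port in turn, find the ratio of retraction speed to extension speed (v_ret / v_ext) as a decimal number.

Cap-side area A_cap = π/4 × (11.5 in)² = 103.9 in^2
Rod-side annular area A_ann = π/4 × (11.5² − 6.43²) = 71.40 in^2
For equal Q, v ∝ 1/A, so v_ret/v_ext = A_cap/A_ann.

v_ret/v_ext ≈ 1.45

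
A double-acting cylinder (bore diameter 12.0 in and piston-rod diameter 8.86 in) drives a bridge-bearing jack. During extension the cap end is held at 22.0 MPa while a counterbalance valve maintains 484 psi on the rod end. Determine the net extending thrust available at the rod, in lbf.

F ≈ 3.36e5 lbf

Cap-side area A_cap = π/4 × (12.0 in)² = 113.1 in^2
Rod-side annular area A_ann = π/4 × (12.0² − 8.86²) = 51.44 in^2
Net thrust = P_cap·A_cap − P_rod·A_ann = 3.609e5 lbf − 24900 lbf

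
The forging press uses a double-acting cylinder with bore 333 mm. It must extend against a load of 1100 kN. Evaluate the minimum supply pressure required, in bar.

Cap-side area A_cap = π/4 × (333 mm)² = 87090 mm^2
P = F / A = 1100 kN / A

P ≈ 126 bar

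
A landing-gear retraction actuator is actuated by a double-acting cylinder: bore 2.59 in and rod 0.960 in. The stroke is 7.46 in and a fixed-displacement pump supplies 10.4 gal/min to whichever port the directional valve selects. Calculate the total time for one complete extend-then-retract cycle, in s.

Cap-side area A_cap = π/4 × (2.59 in)² = 5.269 in^2
Rod-side annular area A_ann = π/4 × (2.59² − 0.960²) = 4.545 in^2
t_ext = A_cap·L/Q = 0.9816 s
t_ret = A_ann·L/Q = 0.8467 s
t_cycle = t_ext + t_ret

t ≈ 1.83 s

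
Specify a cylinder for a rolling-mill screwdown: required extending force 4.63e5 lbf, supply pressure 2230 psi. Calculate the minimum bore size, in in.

D ≈ 16.3 in

Extension force acts on the full piston face: F = P × (π/4)D².
D = √(4F / (πP)) = √(4 × 4.63e5 lbf / (π × 2230 psi))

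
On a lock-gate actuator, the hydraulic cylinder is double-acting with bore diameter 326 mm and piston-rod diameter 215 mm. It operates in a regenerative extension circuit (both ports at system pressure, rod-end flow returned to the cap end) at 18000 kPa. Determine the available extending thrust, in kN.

F ≈ 653 kN

With equal pressure on both faces, forces on the annular region cancel; the net push is pressure × rod cross-section.
Rod cross-section A_rod = π/4 × (215 mm)² = 36310 mm^2
F = P × A_rod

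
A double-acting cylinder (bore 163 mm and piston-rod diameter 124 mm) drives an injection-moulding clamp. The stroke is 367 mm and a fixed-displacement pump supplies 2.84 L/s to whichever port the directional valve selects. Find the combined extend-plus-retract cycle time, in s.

Cap-side area A_cap = π/4 × (163 mm)² = 20870 mm^2
Rod-side annular area A_ann = π/4 × (163² − 124²) = 8791 mm^2
t_ext = A_cap·L/Q = 2.697 s
t_ret = A_ann·L/Q = 1.136 s
t_cycle = t_ext + t_ret

t ≈ 3.83 s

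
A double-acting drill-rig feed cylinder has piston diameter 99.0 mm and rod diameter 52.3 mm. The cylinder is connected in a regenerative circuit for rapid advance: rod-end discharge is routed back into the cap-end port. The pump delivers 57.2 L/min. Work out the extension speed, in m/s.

In regeneration the rod-end outflow joins the pump flow into the cap end, so the net volume the pump must supply per unit advance equals the rod cross-section area.
Rod cross-section A_rod = π/4 × (52.3 mm)² = 2148 mm^2
v = Q_pump / A_rod

v ≈ 0.444 m/s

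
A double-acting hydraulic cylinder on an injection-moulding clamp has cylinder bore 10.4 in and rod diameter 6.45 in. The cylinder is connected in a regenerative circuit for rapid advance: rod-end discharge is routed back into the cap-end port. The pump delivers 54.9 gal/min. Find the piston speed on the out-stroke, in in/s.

In regeneration the rod-end outflow joins the pump flow into the cap end, so the net volume the pump must supply per unit advance equals the rod cross-section area.
Rod cross-section A_rod = π/4 × (6.45 in)² = 32.67 in^2
v = Q_pump / A_rod

v ≈ 6.47 in/s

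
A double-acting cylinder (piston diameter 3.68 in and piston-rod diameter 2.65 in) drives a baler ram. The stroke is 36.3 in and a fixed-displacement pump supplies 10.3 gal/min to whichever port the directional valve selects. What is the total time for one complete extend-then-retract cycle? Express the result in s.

Cap-side area A_cap = π/4 × (3.68 in)² = 10.64 in^2
Rod-side annular area A_ann = π/4 × (3.68² − 2.65²) = 5.121 in^2
t_ext = A_cap·L/Q = 9.736 s
t_ret = A_ann·L/Q = 4.687 s
t_cycle = t_ext + t_ret

t ≈ 14.4 s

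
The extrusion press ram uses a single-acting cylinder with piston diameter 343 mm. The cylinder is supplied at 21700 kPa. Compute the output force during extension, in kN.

F ≈ 2010 kN

Cap-side area A_cap = π/4 × (343 mm)² = 92400 mm^2
F = P × A_cap = 21700 kPa × A_cap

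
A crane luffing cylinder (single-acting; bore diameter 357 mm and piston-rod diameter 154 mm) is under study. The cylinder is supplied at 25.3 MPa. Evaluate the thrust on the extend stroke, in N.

F ≈ 2.53e6 N

Cap-side area A_cap = π/4 × (357 mm)² = 1.001e5 mm^2
F = P × A_cap = 25.3 MPa × A_cap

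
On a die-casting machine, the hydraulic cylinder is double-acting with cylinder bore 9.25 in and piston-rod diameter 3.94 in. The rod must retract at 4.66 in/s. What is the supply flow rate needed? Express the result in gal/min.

Q ≈ 66.6 gal/min

Rod-side annular area A_ann = π/4 × (9.25² − 3.94²) = 55.01 in^2
Q = A × v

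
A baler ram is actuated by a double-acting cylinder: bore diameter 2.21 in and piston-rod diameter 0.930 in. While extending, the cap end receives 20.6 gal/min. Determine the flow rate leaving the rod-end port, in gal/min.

Cap-side area A_cap = π/4 × (2.21 in)² = 3.836 in^2
Rod-side annular area A_ann = π/4 × (2.21² − 0.930²) = 3.157 in^2
Piston speed v = Q_in/A_cap; rod-end outflow Q_out = v × A_ann = Q_in × A_ann/A_cap.

Q_out ≈ 17.0 gal/min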